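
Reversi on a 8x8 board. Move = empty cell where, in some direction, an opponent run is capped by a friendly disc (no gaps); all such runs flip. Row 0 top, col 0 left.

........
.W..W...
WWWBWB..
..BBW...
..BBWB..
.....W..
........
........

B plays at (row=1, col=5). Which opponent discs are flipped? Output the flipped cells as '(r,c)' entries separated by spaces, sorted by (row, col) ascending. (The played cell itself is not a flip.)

Answer: (2,4)

Derivation:
Dir NW: first cell '.' (not opp) -> no flip
Dir N: first cell '.' (not opp) -> no flip
Dir NE: first cell '.' (not opp) -> no flip
Dir W: opp run (1,4), next='.' -> no flip
Dir E: first cell '.' (not opp) -> no flip
Dir SW: opp run (2,4) capped by B -> flip
Dir S: first cell 'B' (not opp) -> no flip
Dir SE: first cell '.' (not opp) -> no flip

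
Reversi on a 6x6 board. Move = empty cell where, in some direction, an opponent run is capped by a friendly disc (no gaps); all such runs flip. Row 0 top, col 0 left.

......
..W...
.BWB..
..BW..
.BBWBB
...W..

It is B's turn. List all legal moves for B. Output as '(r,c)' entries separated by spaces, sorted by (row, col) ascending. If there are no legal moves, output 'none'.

(0,1): flips 1 -> legal
(0,2): flips 2 -> legal
(0,3): flips 1 -> legal
(1,1): flips 2 -> legal
(1,3): no bracket -> illegal
(2,4): flips 1 -> legal
(3,1): no bracket -> illegal
(3,4): flips 1 -> legal
(5,2): no bracket -> illegal
(5,4): flips 1 -> legal

Answer: (0,1) (0,2) (0,3) (1,1) (2,4) (3,4) (5,4)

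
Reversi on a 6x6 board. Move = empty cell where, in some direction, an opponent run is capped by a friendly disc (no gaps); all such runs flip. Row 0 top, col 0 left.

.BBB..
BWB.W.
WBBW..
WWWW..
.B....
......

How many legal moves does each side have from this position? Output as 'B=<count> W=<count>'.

Answer: B=9 W=5

Derivation:
-- B to move --
(0,0): flips 1 -> legal
(0,4): no bracket -> illegal
(0,5): flips 3 -> legal
(1,3): no bracket -> illegal
(1,5): no bracket -> illegal
(2,4): flips 1 -> legal
(2,5): flips 1 -> legal
(3,4): flips 1 -> legal
(4,0): flips 3 -> legal
(4,2): flips 1 -> legal
(4,3): flips 1 -> legal
(4,4): flips 1 -> legal
B mobility = 9
-- W to move --
(0,0): flips 1 -> legal
(0,4): no bracket -> illegal
(1,3): flips 2 -> legal
(4,0): no bracket -> illegal
(4,2): no bracket -> illegal
(5,0): flips 1 -> legal
(5,1): flips 1 -> legal
(5,2): flips 1 -> legal
W mobility = 5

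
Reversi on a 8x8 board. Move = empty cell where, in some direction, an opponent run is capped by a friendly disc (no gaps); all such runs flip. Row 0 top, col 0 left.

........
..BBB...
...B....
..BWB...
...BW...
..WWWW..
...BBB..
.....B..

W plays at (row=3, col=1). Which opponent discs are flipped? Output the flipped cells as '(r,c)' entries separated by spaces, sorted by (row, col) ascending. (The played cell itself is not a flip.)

Dir NW: first cell '.' (not opp) -> no flip
Dir N: first cell '.' (not opp) -> no flip
Dir NE: first cell '.' (not opp) -> no flip
Dir W: first cell '.' (not opp) -> no flip
Dir E: opp run (3,2) capped by W -> flip
Dir SW: first cell '.' (not opp) -> no flip
Dir S: first cell '.' (not opp) -> no flip
Dir SE: first cell '.' (not opp) -> no flip

Answer: (3,2)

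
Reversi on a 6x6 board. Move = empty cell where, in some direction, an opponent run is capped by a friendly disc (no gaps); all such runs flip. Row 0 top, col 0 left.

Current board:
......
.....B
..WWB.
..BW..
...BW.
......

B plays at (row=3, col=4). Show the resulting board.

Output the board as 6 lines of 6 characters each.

Place B at (3,4); scan 8 dirs for brackets.
Dir NW: opp run (2,3), next='.' -> no flip
Dir N: first cell 'B' (not opp) -> no flip
Dir NE: first cell '.' (not opp) -> no flip
Dir W: opp run (3,3) capped by B -> flip
Dir E: first cell '.' (not opp) -> no flip
Dir SW: first cell 'B' (not opp) -> no flip
Dir S: opp run (4,4), next='.' -> no flip
Dir SE: first cell '.' (not opp) -> no flip
All flips: (3,3)

Answer: ......
.....B
..WWB.
..BBB.
...BW.
......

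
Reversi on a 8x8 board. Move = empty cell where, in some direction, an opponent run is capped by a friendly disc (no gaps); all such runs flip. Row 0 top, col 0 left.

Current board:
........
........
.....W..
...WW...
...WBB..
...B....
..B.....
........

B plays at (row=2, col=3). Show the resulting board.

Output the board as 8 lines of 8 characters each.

Answer: ........
........
...B.W..
...BB...
...BBB..
...B....
..B.....
........

Derivation:
Place B at (2,3); scan 8 dirs for brackets.
Dir NW: first cell '.' (not opp) -> no flip
Dir N: first cell '.' (not opp) -> no flip
Dir NE: first cell '.' (not opp) -> no flip
Dir W: first cell '.' (not opp) -> no flip
Dir E: first cell '.' (not opp) -> no flip
Dir SW: first cell '.' (not opp) -> no flip
Dir S: opp run (3,3) (4,3) capped by B -> flip
Dir SE: opp run (3,4) capped by B -> flip
All flips: (3,3) (3,4) (4,3)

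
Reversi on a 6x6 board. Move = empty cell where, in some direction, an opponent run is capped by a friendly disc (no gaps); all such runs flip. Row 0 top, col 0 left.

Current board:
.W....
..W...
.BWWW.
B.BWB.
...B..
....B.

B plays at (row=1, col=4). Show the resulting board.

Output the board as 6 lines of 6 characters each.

Place B at (1,4); scan 8 dirs for brackets.
Dir NW: first cell '.' (not opp) -> no flip
Dir N: first cell '.' (not opp) -> no flip
Dir NE: first cell '.' (not opp) -> no flip
Dir W: first cell '.' (not opp) -> no flip
Dir E: first cell '.' (not opp) -> no flip
Dir SW: opp run (2,3) capped by B -> flip
Dir S: opp run (2,4) capped by B -> flip
Dir SE: first cell '.' (not opp) -> no flip
All flips: (2,3) (2,4)

Answer: .W....
..W.B.
.BWBB.
B.BWB.
...B..
....B.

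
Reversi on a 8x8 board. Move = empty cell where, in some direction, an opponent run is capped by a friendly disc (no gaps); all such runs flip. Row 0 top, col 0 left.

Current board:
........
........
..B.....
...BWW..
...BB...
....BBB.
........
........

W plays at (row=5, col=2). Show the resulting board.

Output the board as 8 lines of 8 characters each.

Place W at (5,2); scan 8 dirs for brackets.
Dir NW: first cell '.' (not opp) -> no flip
Dir N: first cell '.' (not opp) -> no flip
Dir NE: opp run (4,3) capped by W -> flip
Dir W: first cell '.' (not opp) -> no flip
Dir E: first cell '.' (not opp) -> no flip
Dir SW: first cell '.' (not opp) -> no flip
Dir S: first cell '.' (not opp) -> no flip
Dir SE: first cell '.' (not opp) -> no flip
All flips: (4,3)

Answer: ........
........
..B.....
...BWW..
...WB...
..W.BBB.
........
........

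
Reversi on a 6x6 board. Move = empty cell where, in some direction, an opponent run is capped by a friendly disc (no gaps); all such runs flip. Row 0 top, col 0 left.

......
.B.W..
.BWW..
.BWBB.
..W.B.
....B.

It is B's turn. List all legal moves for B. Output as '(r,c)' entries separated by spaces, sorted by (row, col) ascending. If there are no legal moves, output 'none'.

Answer: (0,3) (0,4) (1,2) (2,4) (4,3) (5,1) (5,3)

Derivation:
(0,2): no bracket -> illegal
(0,3): flips 2 -> legal
(0,4): flips 2 -> legal
(1,2): flips 1 -> legal
(1,4): no bracket -> illegal
(2,4): flips 2 -> legal
(4,1): no bracket -> illegal
(4,3): flips 1 -> legal
(5,1): flips 1 -> legal
(5,2): no bracket -> illegal
(5,3): flips 1 -> legal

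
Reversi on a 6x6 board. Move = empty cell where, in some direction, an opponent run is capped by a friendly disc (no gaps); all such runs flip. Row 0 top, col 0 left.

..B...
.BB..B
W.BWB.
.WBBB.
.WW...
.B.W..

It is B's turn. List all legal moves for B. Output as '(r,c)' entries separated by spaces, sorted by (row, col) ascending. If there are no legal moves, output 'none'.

Answer: (1,3) (1,4) (2,1) (3,0) (4,0) (5,0) (5,2)

Derivation:
(1,0): no bracket -> illegal
(1,3): flips 1 -> legal
(1,4): flips 1 -> legal
(2,1): flips 2 -> legal
(3,0): flips 1 -> legal
(4,0): flips 1 -> legal
(4,3): no bracket -> illegal
(4,4): no bracket -> illegal
(5,0): flips 1 -> legal
(5,2): flips 1 -> legal
(5,4): no bracket -> illegal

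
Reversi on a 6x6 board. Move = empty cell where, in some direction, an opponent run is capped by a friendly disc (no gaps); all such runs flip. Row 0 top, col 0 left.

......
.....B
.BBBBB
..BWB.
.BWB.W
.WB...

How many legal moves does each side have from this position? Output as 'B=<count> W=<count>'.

-- B to move --
(3,1): no bracket -> illegal
(3,5): no bracket -> illegal
(4,0): no bracket -> illegal
(4,4): flips 1 -> legal
(5,0): flips 1 -> legal
(5,3): no bracket -> illegal
(5,4): no bracket -> illegal
(5,5): no bracket -> illegal
B mobility = 2
-- W to move --
(0,4): no bracket -> illegal
(0,5): no bracket -> illegal
(1,0): no bracket -> illegal
(1,1): flips 1 -> legal
(1,2): flips 4 -> legal
(1,3): flips 1 -> legal
(1,4): no bracket -> illegal
(2,0): no bracket -> illegal
(3,0): no bracket -> illegal
(3,1): flips 2 -> legal
(3,5): flips 1 -> legal
(4,0): flips 1 -> legal
(4,4): flips 1 -> legal
(5,0): no bracket -> illegal
(5,3): flips 2 -> legal
(5,4): no bracket -> illegal
W mobility = 8

Answer: B=2 W=8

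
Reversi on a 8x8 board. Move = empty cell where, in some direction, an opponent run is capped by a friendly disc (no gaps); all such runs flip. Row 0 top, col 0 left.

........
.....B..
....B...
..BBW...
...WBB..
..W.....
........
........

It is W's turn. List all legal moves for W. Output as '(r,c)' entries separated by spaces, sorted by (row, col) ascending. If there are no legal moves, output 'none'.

(0,4): no bracket -> illegal
(0,5): no bracket -> illegal
(0,6): no bracket -> illegal
(1,3): no bracket -> illegal
(1,4): flips 1 -> legal
(1,6): no bracket -> illegal
(2,1): flips 1 -> legal
(2,2): no bracket -> illegal
(2,3): flips 1 -> legal
(2,5): no bracket -> illegal
(2,6): no bracket -> illegal
(3,1): flips 2 -> legal
(3,5): no bracket -> illegal
(3,6): no bracket -> illegal
(4,1): no bracket -> illegal
(4,2): no bracket -> illegal
(4,6): flips 2 -> legal
(5,3): no bracket -> illegal
(5,4): flips 1 -> legal
(5,5): no bracket -> illegal
(5,6): flips 1 -> legal

Answer: (1,4) (2,1) (2,3) (3,1) (4,6) (5,4) (5,6)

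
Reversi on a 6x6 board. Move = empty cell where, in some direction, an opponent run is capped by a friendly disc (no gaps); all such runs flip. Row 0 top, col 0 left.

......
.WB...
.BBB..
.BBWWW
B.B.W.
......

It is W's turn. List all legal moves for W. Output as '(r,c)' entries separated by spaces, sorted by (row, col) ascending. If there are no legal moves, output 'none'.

Answer: (0,1) (1,3) (3,0) (4,1) (5,1)

Derivation:
(0,1): flips 2 -> legal
(0,2): no bracket -> illegal
(0,3): no bracket -> illegal
(1,0): no bracket -> illegal
(1,3): flips 2 -> legal
(1,4): no bracket -> illegal
(2,0): no bracket -> illegal
(2,4): no bracket -> illegal
(3,0): flips 2 -> legal
(4,1): flips 2 -> legal
(4,3): no bracket -> illegal
(5,0): no bracket -> illegal
(5,1): flips 1 -> legal
(5,2): no bracket -> illegal
(5,3): no bracket -> illegal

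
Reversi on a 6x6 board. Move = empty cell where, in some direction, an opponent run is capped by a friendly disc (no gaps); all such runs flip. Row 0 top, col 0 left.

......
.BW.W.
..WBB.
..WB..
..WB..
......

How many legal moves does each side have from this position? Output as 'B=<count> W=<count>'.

Answer: B=8 W=7

Derivation:
-- B to move --
(0,1): flips 1 -> legal
(0,2): no bracket -> illegal
(0,3): no bracket -> illegal
(0,4): flips 1 -> legal
(0,5): flips 1 -> legal
(1,3): flips 1 -> legal
(1,5): no bracket -> illegal
(2,1): flips 2 -> legal
(2,5): no bracket -> illegal
(3,1): flips 1 -> legal
(4,1): flips 2 -> legal
(5,1): flips 1 -> legal
(5,2): no bracket -> illegal
(5,3): no bracket -> illegal
B mobility = 8
-- W to move --
(0,0): flips 1 -> legal
(0,1): no bracket -> illegal
(0,2): no bracket -> illegal
(1,0): flips 1 -> legal
(1,3): no bracket -> illegal
(1,5): flips 2 -> legal
(2,0): no bracket -> illegal
(2,1): no bracket -> illegal
(2,5): flips 2 -> legal
(3,4): flips 3 -> legal
(3,5): no bracket -> illegal
(4,4): flips 2 -> legal
(5,2): no bracket -> illegal
(5,3): no bracket -> illegal
(5,4): flips 1 -> legal
W mobility = 7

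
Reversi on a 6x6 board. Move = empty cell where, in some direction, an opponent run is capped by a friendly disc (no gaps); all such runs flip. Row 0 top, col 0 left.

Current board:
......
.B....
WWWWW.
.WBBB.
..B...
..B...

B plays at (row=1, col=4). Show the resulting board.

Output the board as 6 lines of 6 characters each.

Place B at (1,4); scan 8 dirs for brackets.
Dir NW: first cell '.' (not opp) -> no flip
Dir N: first cell '.' (not opp) -> no flip
Dir NE: first cell '.' (not opp) -> no flip
Dir W: first cell '.' (not opp) -> no flip
Dir E: first cell '.' (not opp) -> no flip
Dir SW: opp run (2,3) capped by B -> flip
Dir S: opp run (2,4) capped by B -> flip
Dir SE: first cell '.' (not opp) -> no flip
All flips: (2,3) (2,4)

Answer: ......
.B..B.
WWWBB.
.WBBB.
..B...
..B...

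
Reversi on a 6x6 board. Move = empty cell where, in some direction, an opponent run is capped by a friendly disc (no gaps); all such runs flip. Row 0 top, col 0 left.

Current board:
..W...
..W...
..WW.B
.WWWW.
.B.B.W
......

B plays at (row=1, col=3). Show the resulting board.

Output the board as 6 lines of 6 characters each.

Place B at (1,3); scan 8 dirs for brackets.
Dir NW: opp run (0,2), next=edge -> no flip
Dir N: first cell '.' (not opp) -> no flip
Dir NE: first cell '.' (not opp) -> no flip
Dir W: opp run (1,2), next='.' -> no flip
Dir E: first cell '.' (not opp) -> no flip
Dir SW: opp run (2,2) (3,1), next='.' -> no flip
Dir S: opp run (2,3) (3,3) capped by B -> flip
Dir SE: first cell '.' (not opp) -> no flip
All flips: (2,3) (3,3)

Answer: ..W...
..WB..
..WB.B
.WWBW.
.B.B.W
......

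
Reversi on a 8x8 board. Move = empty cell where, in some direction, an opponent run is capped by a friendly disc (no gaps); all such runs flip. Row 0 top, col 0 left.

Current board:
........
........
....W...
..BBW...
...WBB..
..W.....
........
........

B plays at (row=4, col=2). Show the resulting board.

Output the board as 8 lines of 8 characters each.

Answer: ........
........
....W...
..BBW...
..BBBB..
..W.....
........
........

Derivation:
Place B at (4,2); scan 8 dirs for brackets.
Dir NW: first cell '.' (not opp) -> no flip
Dir N: first cell 'B' (not opp) -> no flip
Dir NE: first cell 'B' (not opp) -> no flip
Dir W: first cell '.' (not opp) -> no flip
Dir E: opp run (4,3) capped by B -> flip
Dir SW: first cell '.' (not opp) -> no flip
Dir S: opp run (5,2), next='.' -> no flip
Dir SE: first cell '.' (not opp) -> no flip
All flips: (4,3)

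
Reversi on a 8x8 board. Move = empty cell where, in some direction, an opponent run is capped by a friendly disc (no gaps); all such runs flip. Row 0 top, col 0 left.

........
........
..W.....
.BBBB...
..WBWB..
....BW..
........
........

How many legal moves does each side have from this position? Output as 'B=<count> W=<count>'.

-- B to move --
(1,1): flips 1 -> legal
(1,2): flips 1 -> legal
(1,3): flips 1 -> legal
(2,1): no bracket -> illegal
(2,3): no bracket -> illegal
(3,5): no bracket -> illegal
(4,1): flips 1 -> legal
(4,6): no bracket -> illegal
(5,1): flips 1 -> legal
(5,2): flips 1 -> legal
(5,3): flips 1 -> legal
(5,6): flips 1 -> legal
(6,4): no bracket -> illegal
(6,5): flips 1 -> legal
(6,6): flips 2 -> legal
B mobility = 10
-- W to move --
(2,0): flips 1 -> legal
(2,1): no bracket -> illegal
(2,3): no bracket -> illegal
(2,4): flips 2 -> legal
(2,5): no bracket -> illegal
(3,0): no bracket -> illegal
(3,5): flips 1 -> legal
(3,6): no bracket -> illegal
(4,0): flips 1 -> legal
(4,1): no bracket -> illegal
(4,6): flips 1 -> legal
(5,2): no bracket -> illegal
(5,3): flips 1 -> legal
(5,6): no bracket -> illegal
(6,3): no bracket -> illegal
(6,4): flips 1 -> legal
(6,5): no bracket -> illegal
W mobility = 7

Answer: B=10 W=7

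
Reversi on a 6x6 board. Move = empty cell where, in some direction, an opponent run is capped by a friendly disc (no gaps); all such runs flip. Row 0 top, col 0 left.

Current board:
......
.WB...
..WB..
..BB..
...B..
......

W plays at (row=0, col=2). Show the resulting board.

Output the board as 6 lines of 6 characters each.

Place W at (0,2); scan 8 dirs for brackets.
Dir NW: edge -> no flip
Dir N: edge -> no flip
Dir NE: edge -> no flip
Dir W: first cell '.' (not opp) -> no flip
Dir E: first cell '.' (not opp) -> no flip
Dir SW: first cell 'W' (not opp) -> no flip
Dir S: opp run (1,2) capped by W -> flip
Dir SE: first cell '.' (not opp) -> no flip
All flips: (1,2)

Answer: ..W...
.WW...
..WB..
..BB..
...B..
......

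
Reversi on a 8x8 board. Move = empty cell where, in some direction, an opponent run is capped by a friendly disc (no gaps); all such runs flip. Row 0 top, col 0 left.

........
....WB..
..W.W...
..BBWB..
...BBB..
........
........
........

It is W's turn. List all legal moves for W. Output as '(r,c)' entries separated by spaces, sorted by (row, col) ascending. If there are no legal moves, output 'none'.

(0,4): no bracket -> illegal
(0,5): no bracket -> illegal
(0,6): flips 1 -> legal
(1,6): flips 1 -> legal
(2,1): no bracket -> illegal
(2,3): no bracket -> illegal
(2,5): no bracket -> illegal
(2,6): no bracket -> illegal
(3,1): flips 2 -> legal
(3,6): flips 1 -> legal
(4,1): no bracket -> illegal
(4,2): flips 2 -> legal
(4,6): flips 1 -> legal
(5,2): flips 1 -> legal
(5,3): no bracket -> illegal
(5,4): flips 1 -> legal
(5,5): flips 2 -> legal
(5,6): flips 1 -> legal

Answer: (0,6) (1,6) (3,1) (3,6) (4,2) (4,6) (5,2) (5,4) (5,5) (5,6)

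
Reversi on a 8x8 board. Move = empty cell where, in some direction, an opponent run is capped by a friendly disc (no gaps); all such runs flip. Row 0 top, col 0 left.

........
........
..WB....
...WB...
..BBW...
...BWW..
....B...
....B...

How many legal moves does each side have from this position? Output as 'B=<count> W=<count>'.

-- B to move --
(1,1): no bracket -> illegal
(1,2): no bracket -> illegal
(1,3): no bracket -> illegal
(2,1): flips 1 -> legal
(2,4): flips 1 -> legal
(3,1): no bracket -> illegal
(3,2): flips 1 -> legal
(3,5): flips 1 -> legal
(4,5): flips 1 -> legal
(4,6): flips 1 -> legal
(5,6): flips 2 -> legal
(6,3): no bracket -> illegal
(6,5): flips 1 -> legal
(6,6): no bracket -> illegal
B mobility = 8
-- W to move --
(1,2): no bracket -> illegal
(1,3): flips 1 -> legal
(1,4): no bracket -> illegal
(2,4): flips 2 -> legal
(2,5): no bracket -> illegal
(3,1): no bracket -> illegal
(3,2): flips 1 -> legal
(3,5): flips 1 -> legal
(4,1): flips 2 -> legal
(4,5): no bracket -> illegal
(5,1): flips 1 -> legal
(5,2): flips 1 -> legal
(6,2): flips 1 -> legal
(6,3): flips 2 -> legal
(6,5): no bracket -> illegal
(7,3): flips 1 -> legal
(7,5): no bracket -> illegal
W mobility = 10

Answer: B=8 W=10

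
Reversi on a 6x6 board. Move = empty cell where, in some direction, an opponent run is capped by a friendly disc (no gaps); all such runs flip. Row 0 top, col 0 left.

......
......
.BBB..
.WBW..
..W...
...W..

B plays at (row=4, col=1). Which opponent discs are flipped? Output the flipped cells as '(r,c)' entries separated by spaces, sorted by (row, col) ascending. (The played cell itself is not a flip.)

Dir NW: first cell '.' (not opp) -> no flip
Dir N: opp run (3,1) capped by B -> flip
Dir NE: first cell 'B' (not opp) -> no flip
Dir W: first cell '.' (not opp) -> no flip
Dir E: opp run (4,2), next='.' -> no flip
Dir SW: first cell '.' (not opp) -> no flip
Dir S: first cell '.' (not opp) -> no flip
Dir SE: first cell '.' (not opp) -> no flip

Answer: (3,1)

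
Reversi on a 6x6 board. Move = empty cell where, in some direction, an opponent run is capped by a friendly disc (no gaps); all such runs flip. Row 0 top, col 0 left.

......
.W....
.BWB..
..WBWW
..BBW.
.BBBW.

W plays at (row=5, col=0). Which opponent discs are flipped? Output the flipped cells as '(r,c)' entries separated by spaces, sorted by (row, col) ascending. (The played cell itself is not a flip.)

Answer: (5,1) (5,2) (5,3)

Derivation:
Dir NW: edge -> no flip
Dir N: first cell '.' (not opp) -> no flip
Dir NE: first cell '.' (not opp) -> no flip
Dir W: edge -> no flip
Dir E: opp run (5,1) (5,2) (5,3) capped by W -> flip
Dir SW: edge -> no flip
Dir S: edge -> no flip
Dir SE: edge -> no flip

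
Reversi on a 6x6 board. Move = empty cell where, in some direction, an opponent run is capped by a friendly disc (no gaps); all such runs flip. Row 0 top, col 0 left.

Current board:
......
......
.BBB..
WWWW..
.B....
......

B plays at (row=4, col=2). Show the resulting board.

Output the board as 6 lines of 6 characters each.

Place B at (4,2); scan 8 dirs for brackets.
Dir NW: opp run (3,1), next='.' -> no flip
Dir N: opp run (3,2) capped by B -> flip
Dir NE: opp run (3,3), next='.' -> no flip
Dir W: first cell 'B' (not opp) -> no flip
Dir E: first cell '.' (not opp) -> no flip
Dir SW: first cell '.' (not opp) -> no flip
Dir S: first cell '.' (not opp) -> no flip
Dir SE: first cell '.' (not opp) -> no flip
All flips: (3,2)

Answer: ......
......
.BBB..
WWBW..
.BB...
......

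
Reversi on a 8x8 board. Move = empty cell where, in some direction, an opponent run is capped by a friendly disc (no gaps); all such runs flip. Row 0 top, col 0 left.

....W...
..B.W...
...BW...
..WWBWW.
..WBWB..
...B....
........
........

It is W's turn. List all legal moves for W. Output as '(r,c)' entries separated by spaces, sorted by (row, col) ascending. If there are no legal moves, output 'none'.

Answer: (1,3) (2,2) (4,6) (5,4) (5,5) (6,2) (6,3) (6,4)

Derivation:
(0,1): no bracket -> illegal
(0,2): no bracket -> illegal
(0,3): no bracket -> illegal
(1,1): no bracket -> illegal
(1,3): flips 1 -> legal
(2,1): no bracket -> illegal
(2,2): flips 1 -> legal
(2,5): no bracket -> illegal
(4,6): flips 1 -> legal
(5,2): no bracket -> illegal
(5,4): flips 2 -> legal
(5,5): flips 1 -> legal
(5,6): no bracket -> illegal
(6,2): flips 1 -> legal
(6,3): flips 2 -> legal
(6,4): flips 1 -> legal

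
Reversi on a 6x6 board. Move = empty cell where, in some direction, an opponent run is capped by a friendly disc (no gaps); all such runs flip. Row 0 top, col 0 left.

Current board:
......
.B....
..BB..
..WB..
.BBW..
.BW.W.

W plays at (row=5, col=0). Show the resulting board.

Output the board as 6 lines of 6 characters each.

Place W at (5,0); scan 8 dirs for brackets.
Dir NW: edge -> no flip
Dir N: first cell '.' (not opp) -> no flip
Dir NE: opp run (4,1) capped by W -> flip
Dir W: edge -> no flip
Dir E: opp run (5,1) capped by W -> flip
Dir SW: edge -> no flip
Dir S: edge -> no flip
Dir SE: edge -> no flip
All flips: (4,1) (5,1)

Answer: ......
.B....
..BB..
..WB..
.WBW..
WWW.W.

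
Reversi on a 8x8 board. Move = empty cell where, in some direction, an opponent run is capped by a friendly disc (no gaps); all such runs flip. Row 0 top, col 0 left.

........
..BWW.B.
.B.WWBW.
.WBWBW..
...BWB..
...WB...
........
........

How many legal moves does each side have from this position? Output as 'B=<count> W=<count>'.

-- B to move --
(0,2): no bracket -> illegal
(0,3): flips 4 -> legal
(0,4): flips 2 -> legal
(0,5): flips 2 -> legal
(1,5): flips 2 -> legal
(1,7): no bracket -> illegal
(2,0): no bracket -> illegal
(2,2): flips 2 -> legal
(2,7): flips 1 -> legal
(3,0): flips 1 -> legal
(3,6): flips 2 -> legal
(3,7): no bracket -> illegal
(4,0): no bracket -> illegal
(4,1): flips 1 -> legal
(4,2): no bracket -> illegal
(4,6): no bracket -> illegal
(5,2): flips 1 -> legal
(5,5): no bracket -> illegal
(6,2): no bracket -> illegal
(6,3): flips 1 -> legal
(6,4): no bracket -> illegal
B mobility = 11
-- W to move --
(0,1): flips 1 -> legal
(0,2): no bracket -> illegal
(0,3): no bracket -> illegal
(0,5): no bracket -> illegal
(0,6): flips 1 -> legal
(0,7): no bracket -> illegal
(1,0): no bracket -> illegal
(1,1): flips 2 -> legal
(1,5): flips 1 -> legal
(1,7): no bracket -> illegal
(2,0): no bracket -> illegal
(2,2): no bracket -> illegal
(2,7): no bracket -> illegal
(3,0): no bracket -> illegal
(3,6): flips 1 -> legal
(4,1): flips 1 -> legal
(4,2): flips 1 -> legal
(4,6): flips 1 -> legal
(5,2): no bracket -> illegal
(5,5): flips 2 -> legal
(5,6): flips 2 -> legal
(6,3): no bracket -> illegal
(6,4): flips 1 -> legal
(6,5): no bracket -> illegal
W mobility = 11

Answer: B=11 W=11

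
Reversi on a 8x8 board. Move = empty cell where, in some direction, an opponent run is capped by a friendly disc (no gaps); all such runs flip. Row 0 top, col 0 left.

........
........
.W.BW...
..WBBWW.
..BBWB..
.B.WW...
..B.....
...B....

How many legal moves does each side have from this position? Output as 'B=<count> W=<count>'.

-- B to move --
(1,0): flips 2 -> legal
(1,1): no bracket -> illegal
(1,2): no bracket -> illegal
(1,3): no bracket -> illegal
(1,4): flips 1 -> legal
(1,5): flips 1 -> legal
(2,0): no bracket -> illegal
(2,2): flips 1 -> legal
(2,5): flips 2 -> legal
(2,6): flips 3 -> legal
(2,7): flips 1 -> legal
(3,0): no bracket -> illegal
(3,1): flips 1 -> legal
(3,7): flips 2 -> legal
(4,1): flips 1 -> legal
(4,6): no bracket -> illegal
(4,7): no bracket -> illegal
(5,2): no bracket -> illegal
(5,5): flips 1 -> legal
(6,3): flips 2 -> legal
(6,4): flips 3 -> legal
(6,5): flips 1 -> legal
B mobility = 14
-- W to move --
(1,2): no bracket -> illegal
(1,3): flips 3 -> legal
(1,4): flips 1 -> legal
(2,2): flips 2 -> legal
(2,5): no bracket -> illegal
(3,1): flips 1 -> legal
(4,0): no bracket -> illegal
(4,1): flips 2 -> legal
(4,6): flips 1 -> legal
(5,0): no bracket -> illegal
(5,2): flips 1 -> legal
(5,5): flips 1 -> legal
(5,6): no bracket -> illegal
(6,0): flips 3 -> legal
(6,1): no bracket -> illegal
(6,3): no bracket -> illegal
(6,4): no bracket -> illegal
(7,1): flips 1 -> legal
(7,2): no bracket -> illegal
(7,4): no bracket -> illegal
W mobility = 10

Answer: B=14 W=10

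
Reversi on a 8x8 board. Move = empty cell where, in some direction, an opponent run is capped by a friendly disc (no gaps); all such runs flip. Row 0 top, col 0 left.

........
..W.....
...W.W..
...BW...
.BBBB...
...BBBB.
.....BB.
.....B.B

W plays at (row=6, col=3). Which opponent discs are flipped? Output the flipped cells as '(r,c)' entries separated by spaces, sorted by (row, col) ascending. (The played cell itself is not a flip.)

Answer: (3,3) (4,3) (5,3)

Derivation:
Dir NW: first cell '.' (not opp) -> no flip
Dir N: opp run (5,3) (4,3) (3,3) capped by W -> flip
Dir NE: opp run (5,4), next='.' -> no flip
Dir W: first cell '.' (not opp) -> no flip
Dir E: first cell '.' (not opp) -> no flip
Dir SW: first cell '.' (not opp) -> no flip
Dir S: first cell '.' (not opp) -> no flip
Dir SE: first cell '.' (not opp) -> no flip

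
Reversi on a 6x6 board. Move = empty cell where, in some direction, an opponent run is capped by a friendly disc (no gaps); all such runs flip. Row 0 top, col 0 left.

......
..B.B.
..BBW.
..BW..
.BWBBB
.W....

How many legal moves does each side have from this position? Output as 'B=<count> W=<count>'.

-- B to move --
(1,3): no bracket -> illegal
(1,5): no bracket -> illegal
(2,5): flips 1 -> legal
(3,1): no bracket -> illegal
(3,4): flips 2 -> legal
(3,5): no bracket -> illegal
(4,0): no bracket -> illegal
(5,0): no bracket -> illegal
(5,2): flips 1 -> legal
(5,3): no bracket -> illegal
B mobility = 3
-- W to move --
(0,1): no bracket -> illegal
(0,2): flips 3 -> legal
(0,3): no bracket -> illegal
(0,4): flips 1 -> legal
(0,5): no bracket -> illegal
(1,1): flips 1 -> legal
(1,3): flips 1 -> legal
(1,5): no bracket -> illegal
(2,1): flips 2 -> legal
(2,5): no bracket -> illegal
(3,0): no bracket -> illegal
(3,1): flips 2 -> legal
(3,4): no bracket -> illegal
(3,5): no bracket -> illegal
(4,0): flips 1 -> legal
(5,0): no bracket -> illegal
(5,2): no bracket -> illegal
(5,3): flips 1 -> legal
(5,4): no bracket -> illegal
(5,5): flips 1 -> legal
W mobility = 9

Answer: B=3 W=9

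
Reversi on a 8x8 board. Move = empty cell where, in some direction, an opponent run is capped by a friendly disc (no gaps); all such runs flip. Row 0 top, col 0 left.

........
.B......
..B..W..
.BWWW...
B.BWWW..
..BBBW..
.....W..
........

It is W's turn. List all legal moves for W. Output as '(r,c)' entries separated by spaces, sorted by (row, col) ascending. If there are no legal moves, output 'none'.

(0,0): flips 2 -> legal
(0,1): no bracket -> illegal
(0,2): no bracket -> illegal
(1,0): no bracket -> illegal
(1,2): flips 1 -> legal
(1,3): no bracket -> illegal
(2,0): no bracket -> illegal
(2,1): no bracket -> illegal
(2,3): no bracket -> illegal
(3,0): flips 1 -> legal
(4,1): flips 1 -> legal
(5,0): no bracket -> illegal
(5,1): flips 4 -> legal
(6,1): flips 1 -> legal
(6,2): flips 3 -> legal
(6,3): flips 2 -> legal
(6,4): flips 1 -> legal

Answer: (0,0) (1,2) (3,0) (4,1) (5,1) (6,1) (6,2) (6,3) (6,4)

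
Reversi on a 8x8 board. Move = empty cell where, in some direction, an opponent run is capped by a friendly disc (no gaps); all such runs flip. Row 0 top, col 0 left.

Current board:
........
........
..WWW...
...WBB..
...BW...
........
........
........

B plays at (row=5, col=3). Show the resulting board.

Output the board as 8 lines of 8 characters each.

Place B at (5,3); scan 8 dirs for brackets.
Dir NW: first cell '.' (not opp) -> no flip
Dir N: first cell 'B' (not opp) -> no flip
Dir NE: opp run (4,4) capped by B -> flip
Dir W: first cell '.' (not opp) -> no flip
Dir E: first cell '.' (not opp) -> no flip
Dir SW: first cell '.' (not opp) -> no flip
Dir S: first cell '.' (not opp) -> no flip
Dir SE: first cell '.' (not opp) -> no flip
All flips: (4,4)

Answer: ........
........
..WWW...
...WBB..
...BB...
...B....
........
........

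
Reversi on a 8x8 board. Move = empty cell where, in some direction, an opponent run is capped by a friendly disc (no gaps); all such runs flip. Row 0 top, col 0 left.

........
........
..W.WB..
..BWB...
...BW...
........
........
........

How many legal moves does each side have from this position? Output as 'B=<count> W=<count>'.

Answer: B=5 W=5

Derivation:
-- B to move --
(1,1): no bracket -> illegal
(1,2): flips 1 -> legal
(1,3): no bracket -> illegal
(1,4): flips 1 -> legal
(1,5): no bracket -> illegal
(2,1): no bracket -> illegal
(2,3): flips 2 -> legal
(3,1): no bracket -> illegal
(3,5): no bracket -> illegal
(4,2): no bracket -> illegal
(4,5): flips 1 -> legal
(5,3): no bracket -> illegal
(5,4): flips 1 -> legal
(5,5): no bracket -> illegal
B mobility = 5
-- W to move --
(1,4): no bracket -> illegal
(1,5): no bracket -> illegal
(1,6): no bracket -> illegal
(2,1): no bracket -> illegal
(2,3): no bracket -> illegal
(2,6): flips 1 -> legal
(3,1): flips 1 -> legal
(3,5): flips 1 -> legal
(3,6): no bracket -> illegal
(4,1): no bracket -> illegal
(4,2): flips 2 -> legal
(4,5): no bracket -> illegal
(5,2): no bracket -> illegal
(5,3): flips 1 -> legal
(5,4): no bracket -> illegal
W mobility = 5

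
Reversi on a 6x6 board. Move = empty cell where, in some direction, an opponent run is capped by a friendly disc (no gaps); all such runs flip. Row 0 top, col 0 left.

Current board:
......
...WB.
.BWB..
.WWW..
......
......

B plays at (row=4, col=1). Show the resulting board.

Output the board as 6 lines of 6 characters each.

Place B at (4,1); scan 8 dirs for brackets.
Dir NW: first cell '.' (not opp) -> no flip
Dir N: opp run (3,1) capped by B -> flip
Dir NE: opp run (3,2) capped by B -> flip
Dir W: first cell '.' (not opp) -> no flip
Dir E: first cell '.' (not opp) -> no flip
Dir SW: first cell '.' (not opp) -> no flip
Dir S: first cell '.' (not opp) -> no flip
Dir SE: first cell '.' (not opp) -> no flip
All flips: (3,1) (3,2)

Answer: ......
...WB.
.BWB..
.BBW..
.B....
......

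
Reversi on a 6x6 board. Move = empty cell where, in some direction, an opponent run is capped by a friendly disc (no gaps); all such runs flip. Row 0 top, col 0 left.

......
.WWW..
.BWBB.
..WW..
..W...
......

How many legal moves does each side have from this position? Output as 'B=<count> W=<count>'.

Answer: B=6 W=9

Derivation:
-- B to move --
(0,0): no bracket -> illegal
(0,1): flips 2 -> legal
(0,2): flips 1 -> legal
(0,3): flips 2 -> legal
(0,4): no bracket -> illegal
(1,0): no bracket -> illegal
(1,4): no bracket -> illegal
(2,0): no bracket -> illegal
(3,1): no bracket -> illegal
(3,4): no bracket -> illegal
(4,1): flips 1 -> legal
(4,3): flips 2 -> legal
(4,4): no bracket -> illegal
(5,1): flips 2 -> legal
(5,2): no bracket -> illegal
(5,3): no bracket -> illegal
B mobility = 6
-- W to move --
(1,0): flips 1 -> legal
(1,4): flips 1 -> legal
(1,5): flips 1 -> legal
(2,0): flips 1 -> legal
(2,5): flips 2 -> legal
(3,0): flips 1 -> legal
(3,1): flips 1 -> legal
(3,4): flips 1 -> legal
(3,5): flips 1 -> legal
W mobility = 9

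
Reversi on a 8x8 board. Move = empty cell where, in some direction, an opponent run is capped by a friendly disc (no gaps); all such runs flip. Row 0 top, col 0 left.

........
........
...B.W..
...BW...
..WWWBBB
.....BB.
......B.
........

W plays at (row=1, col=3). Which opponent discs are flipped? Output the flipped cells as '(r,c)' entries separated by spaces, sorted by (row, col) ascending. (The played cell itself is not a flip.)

Answer: (2,3) (3,3)

Derivation:
Dir NW: first cell '.' (not opp) -> no flip
Dir N: first cell '.' (not opp) -> no flip
Dir NE: first cell '.' (not opp) -> no flip
Dir W: first cell '.' (not opp) -> no flip
Dir E: first cell '.' (not opp) -> no flip
Dir SW: first cell '.' (not opp) -> no flip
Dir S: opp run (2,3) (3,3) capped by W -> flip
Dir SE: first cell '.' (not opp) -> no flip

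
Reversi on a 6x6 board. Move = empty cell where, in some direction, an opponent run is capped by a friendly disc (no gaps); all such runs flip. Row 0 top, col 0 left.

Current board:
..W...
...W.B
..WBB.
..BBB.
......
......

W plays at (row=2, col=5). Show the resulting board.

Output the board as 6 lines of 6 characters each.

Answer: ..W...
...W.B
..WWWW
..BBB.
......
......

Derivation:
Place W at (2,5); scan 8 dirs for brackets.
Dir NW: first cell '.' (not opp) -> no flip
Dir N: opp run (1,5), next='.' -> no flip
Dir NE: edge -> no flip
Dir W: opp run (2,4) (2,3) capped by W -> flip
Dir E: edge -> no flip
Dir SW: opp run (3,4), next='.' -> no flip
Dir S: first cell '.' (not opp) -> no flip
Dir SE: edge -> no flip
All flips: (2,3) (2,4)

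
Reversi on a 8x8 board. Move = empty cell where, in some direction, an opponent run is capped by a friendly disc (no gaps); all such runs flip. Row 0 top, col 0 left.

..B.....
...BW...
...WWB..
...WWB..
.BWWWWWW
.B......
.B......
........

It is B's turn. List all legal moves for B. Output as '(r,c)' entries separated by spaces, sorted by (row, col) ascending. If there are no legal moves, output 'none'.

Answer: (0,3) (1,5) (2,2) (3,2) (5,2) (5,3) (5,5) (5,7)

Derivation:
(0,3): flips 1 -> legal
(0,4): no bracket -> illegal
(0,5): no bracket -> illegal
(1,2): no bracket -> illegal
(1,5): flips 4 -> legal
(2,2): flips 2 -> legal
(3,1): no bracket -> illegal
(3,2): flips 2 -> legal
(3,6): no bracket -> illegal
(3,7): no bracket -> illegal
(5,2): flips 2 -> legal
(5,3): flips 4 -> legal
(5,4): no bracket -> illegal
(5,5): flips 1 -> legal
(5,6): no bracket -> illegal
(5,7): flips 1 -> legal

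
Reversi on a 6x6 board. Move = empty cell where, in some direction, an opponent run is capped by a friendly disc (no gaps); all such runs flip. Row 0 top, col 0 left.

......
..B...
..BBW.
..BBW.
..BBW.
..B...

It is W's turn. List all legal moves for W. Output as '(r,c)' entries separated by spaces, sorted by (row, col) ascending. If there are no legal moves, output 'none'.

(0,1): flips 2 -> legal
(0,2): no bracket -> illegal
(0,3): no bracket -> illegal
(1,1): flips 2 -> legal
(1,3): no bracket -> illegal
(1,4): no bracket -> illegal
(2,1): flips 2 -> legal
(3,1): flips 2 -> legal
(4,1): flips 2 -> legal
(5,1): flips 2 -> legal
(5,3): no bracket -> illegal
(5,4): no bracket -> illegal

Answer: (0,1) (1,1) (2,1) (3,1) (4,1) (5,1)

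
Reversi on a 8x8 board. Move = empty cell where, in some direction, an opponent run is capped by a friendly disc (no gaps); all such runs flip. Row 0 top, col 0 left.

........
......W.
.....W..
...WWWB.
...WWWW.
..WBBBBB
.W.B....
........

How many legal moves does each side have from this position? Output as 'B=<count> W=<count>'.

Answer: B=10 W=12

Derivation:
-- B to move --
(0,5): no bracket -> illegal
(0,6): no bracket -> illegal
(0,7): no bracket -> illegal
(1,4): flips 1 -> legal
(1,5): flips 3 -> legal
(1,7): no bracket -> illegal
(2,2): flips 2 -> legal
(2,3): flips 4 -> legal
(2,4): flips 4 -> legal
(2,6): flips 2 -> legal
(2,7): no bracket -> illegal
(3,2): flips 4 -> legal
(3,7): flips 1 -> legal
(4,1): flips 1 -> legal
(4,2): no bracket -> illegal
(4,7): no bracket -> illegal
(5,0): no bracket -> illegal
(5,1): flips 1 -> legal
(6,0): no bracket -> illegal
(6,2): no bracket -> illegal
(7,0): no bracket -> illegal
(7,1): no bracket -> illegal
(7,2): no bracket -> illegal
B mobility = 10
-- W to move --
(2,6): flips 1 -> legal
(2,7): flips 1 -> legal
(3,7): flips 1 -> legal
(4,2): no bracket -> illegal
(4,7): flips 1 -> legal
(6,2): flips 1 -> legal
(6,4): flips 2 -> legal
(6,5): flips 2 -> legal
(6,6): flips 2 -> legal
(6,7): flips 1 -> legal
(7,2): flips 2 -> legal
(7,3): flips 2 -> legal
(7,4): flips 1 -> legal
W mobility = 12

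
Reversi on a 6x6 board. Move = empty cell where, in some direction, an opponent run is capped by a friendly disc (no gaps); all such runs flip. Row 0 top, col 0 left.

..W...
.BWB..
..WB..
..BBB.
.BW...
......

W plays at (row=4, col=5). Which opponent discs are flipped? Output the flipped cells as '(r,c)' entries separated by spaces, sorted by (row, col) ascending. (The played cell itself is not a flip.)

Dir NW: opp run (3,4) (2,3) capped by W -> flip
Dir N: first cell '.' (not opp) -> no flip
Dir NE: edge -> no flip
Dir W: first cell '.' (not opp) -> no flip
Dir E: edge -> no flip
Dir SW: first cell '.' (not opp) -> no flip
Dir S: first cell '.' (not opp) -> no flip
Dir SE: edge -> no flip

Answer: (2,3) (3,4)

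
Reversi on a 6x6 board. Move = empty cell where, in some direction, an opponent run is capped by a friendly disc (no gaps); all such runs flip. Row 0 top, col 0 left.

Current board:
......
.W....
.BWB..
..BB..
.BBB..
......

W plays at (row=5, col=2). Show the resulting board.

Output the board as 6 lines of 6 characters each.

Place W at (5,2); scan 8 dirs for brackets.
Dir NW: opp run (4,1), next='.' -> no flip
Dir N: opp run (4,2) (3,2) capped by W -> flip
Dir NE: opp run (4,3), next='.' -> no flip
Dir W: first cell '.' (not opp) -> no flip
Dir E: first cell '.' (not opp) -> no flip
Dir SW: edge -> no flip
Dir S: edge -> no flip
Dir SE: edge -> no flip
All flips: (3,2) (4,2)

Answer: ......
.W....
.BWB..
..WB..
.BWB..
..W...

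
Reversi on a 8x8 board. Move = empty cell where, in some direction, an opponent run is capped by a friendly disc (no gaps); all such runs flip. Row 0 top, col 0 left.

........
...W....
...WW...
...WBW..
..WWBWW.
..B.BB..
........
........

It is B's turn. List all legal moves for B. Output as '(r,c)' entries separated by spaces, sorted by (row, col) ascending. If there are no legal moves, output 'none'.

Answer: (1,2) (1,4) (2,2) (2,5) (2,6) (3,2) (3,6) (3,7) (4,1) (4,7) (5,6)

Derivation:
(0,2): no bracket -> illegal
(0,3): no bracket -> illegal
(0,4): no bracket -> illegal
(1,2): flips 1 -> legal
(1,4): flips 1 -> legal
(1,5): no bracket -> illegal
(2,2): flips 1 -> legal
(2,5): flips 2 -> legal
(2,6): flips 1 -> legal
(3,1): no bracket -> illegal
(3,2): flips 3 -> legal
(3,6): flips 2 -> legal
(3,7): flips 1 -> legal
(4,1): flips 2 -> legal
(4,7): flips 2 -> legal
(5,1): no bracket -> illegal
(5,3): no bracket -> illegal
(5,6): flips 1 -> legal
(5,7): no bracket -> illegal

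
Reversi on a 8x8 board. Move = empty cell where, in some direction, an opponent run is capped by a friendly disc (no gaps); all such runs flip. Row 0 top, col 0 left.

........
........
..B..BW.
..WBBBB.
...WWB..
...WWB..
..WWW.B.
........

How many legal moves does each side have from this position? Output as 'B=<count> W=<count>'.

-- B to move --
(1,5): no bracket -> illegal
(1,6): flips 1 -> legal
(1,7): flips 1 -> legal
(2,1): no bracket -> illegal
(2,3): no bracket -> illegal
(2,7): flips 1 -> legal
(3,1): flips 1 -> legal
(3,7): no bracket -> illegal
(4,1): no bracket -> illegal
(4,2): flips 3 -> legal
(5,1): no bracket -> illegal
(5,2): flips 3 -> legal
(6,1): no bracket -> illegal
(6,5): no bracket -> illegal
(7,1): flips 3 -> legal
(7,2): flips 2 -> legal
(7,3): flips 4 -> legal
(7,4): flips 3 -> legal
(7,5): no bracket -> illegal
B mobility = 10
-- W to move --
(1,1): flips 2 -> legal
(1,2): flips 1 -> legal
(1,3): no bracket -> illegal
(1,4): no bracket -> illegal
(1,5): no bracket -> illegal
(1,6): flips 2 -> legal
(2,1): no bracket -> illegal
(2,3): flips 1 -> legal
(2,4): flips 2 -> legal
(2,7): flips 2 -> legal
(3,1): no bracket -> illegal
(3,7): flips 4 -> legal
(4,2): no bracket -> illegal
(4,6): flips 3 -> legal
(4,7): no bracket -> illegal
(5,6): flips 1 -> legal
(5,7): no bracket -> illegal
(6,5): no bracket -> illegal
(6,7): no bracket -> illegal
(7,5): no bracket -> illegal
(7,6): no bracket -> illegal
(7,7): flips 2 -> legal
W mobility = 10

Answer: B=10 W=10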